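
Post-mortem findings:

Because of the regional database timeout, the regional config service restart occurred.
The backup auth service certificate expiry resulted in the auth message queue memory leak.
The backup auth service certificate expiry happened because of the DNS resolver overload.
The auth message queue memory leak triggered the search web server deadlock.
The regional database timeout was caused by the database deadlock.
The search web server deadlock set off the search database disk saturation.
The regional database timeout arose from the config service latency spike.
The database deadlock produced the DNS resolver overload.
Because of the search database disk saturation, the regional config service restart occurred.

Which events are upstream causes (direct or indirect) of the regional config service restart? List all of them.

Immediate causes of the regional config service restart: the regional database timeout, the search database disk saturation.
Further upstream: the database deadlock, the DNS resolver overload, the backup auth service certificate expiry, the auth message queue memory leak, the search web server deadlock, the config service latency spike.

the DNS resolver overload, the auth message queue memory leak, the backup auth service certificate expiry, the config service latency spike, the database deadlock, the regional database timeout, the search database disk saturation, the search web server deadlock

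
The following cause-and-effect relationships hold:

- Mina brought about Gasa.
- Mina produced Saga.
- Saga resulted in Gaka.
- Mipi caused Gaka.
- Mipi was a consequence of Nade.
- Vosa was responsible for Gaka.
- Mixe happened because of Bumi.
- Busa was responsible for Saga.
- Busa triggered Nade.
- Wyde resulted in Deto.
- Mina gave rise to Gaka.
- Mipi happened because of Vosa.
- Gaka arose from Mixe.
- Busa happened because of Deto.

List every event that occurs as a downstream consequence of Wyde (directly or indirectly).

Direct effects: Deto.
2 steps out: Busa.
3 steps out: Nade, Saga.
4 steps out: Mipi, Gaka.
Not reachable from it: Mina, Bumi, Gasa, Vosa, Mixe.

Busa, Deto, Gaka, Mipi, Nade, Saga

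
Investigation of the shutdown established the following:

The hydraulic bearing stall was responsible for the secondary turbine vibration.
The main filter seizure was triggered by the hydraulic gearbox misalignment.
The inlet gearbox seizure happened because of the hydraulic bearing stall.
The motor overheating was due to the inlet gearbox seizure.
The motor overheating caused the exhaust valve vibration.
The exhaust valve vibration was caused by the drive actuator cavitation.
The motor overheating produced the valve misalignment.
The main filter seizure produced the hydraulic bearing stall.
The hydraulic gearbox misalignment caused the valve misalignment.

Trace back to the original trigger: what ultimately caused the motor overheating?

the hydraulic gearbox misalignment

Tracing upstream from the motor overheating: the motor overheating ← the inlet gearbox seizure ← the hydraulic bearing stall ← the main filter seizure ← the hydraulic gearbox misalignment.
The hydraulic gearbox misalignment has no stated cause, so it is the root.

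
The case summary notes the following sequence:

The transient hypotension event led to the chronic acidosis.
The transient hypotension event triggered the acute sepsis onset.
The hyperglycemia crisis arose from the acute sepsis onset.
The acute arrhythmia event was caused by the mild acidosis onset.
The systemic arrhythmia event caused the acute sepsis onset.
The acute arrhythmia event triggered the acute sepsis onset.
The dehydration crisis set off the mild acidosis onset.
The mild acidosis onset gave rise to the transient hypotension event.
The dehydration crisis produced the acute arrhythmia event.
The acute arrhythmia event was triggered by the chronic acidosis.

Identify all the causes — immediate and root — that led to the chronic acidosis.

Immediate cause of the chronic acidosis: the transient hypotension event.
Further upstream: the dehydration crisis, the mild acidosis onset.

the dehydration crisis, the mild acidosis onset, the transient hypotension event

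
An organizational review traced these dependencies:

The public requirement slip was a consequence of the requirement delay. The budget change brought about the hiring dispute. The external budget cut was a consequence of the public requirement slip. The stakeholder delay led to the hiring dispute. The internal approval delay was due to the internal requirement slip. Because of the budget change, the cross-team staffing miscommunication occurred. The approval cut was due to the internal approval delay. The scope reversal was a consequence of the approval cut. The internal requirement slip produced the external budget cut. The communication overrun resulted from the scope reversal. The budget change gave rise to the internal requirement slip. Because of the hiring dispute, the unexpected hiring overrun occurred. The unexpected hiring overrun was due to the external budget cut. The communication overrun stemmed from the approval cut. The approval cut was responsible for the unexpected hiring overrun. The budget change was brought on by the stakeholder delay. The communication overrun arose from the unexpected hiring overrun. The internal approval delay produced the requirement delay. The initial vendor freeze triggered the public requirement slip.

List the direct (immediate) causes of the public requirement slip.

Upstream contributors include the stakeholder delay, the budget change, the internal requirement slip, the internal approval delay, but only the initial vendor freeze, the requirement delay feed directly into the public requirement slip.

the initial vendor freeze, the requirement delay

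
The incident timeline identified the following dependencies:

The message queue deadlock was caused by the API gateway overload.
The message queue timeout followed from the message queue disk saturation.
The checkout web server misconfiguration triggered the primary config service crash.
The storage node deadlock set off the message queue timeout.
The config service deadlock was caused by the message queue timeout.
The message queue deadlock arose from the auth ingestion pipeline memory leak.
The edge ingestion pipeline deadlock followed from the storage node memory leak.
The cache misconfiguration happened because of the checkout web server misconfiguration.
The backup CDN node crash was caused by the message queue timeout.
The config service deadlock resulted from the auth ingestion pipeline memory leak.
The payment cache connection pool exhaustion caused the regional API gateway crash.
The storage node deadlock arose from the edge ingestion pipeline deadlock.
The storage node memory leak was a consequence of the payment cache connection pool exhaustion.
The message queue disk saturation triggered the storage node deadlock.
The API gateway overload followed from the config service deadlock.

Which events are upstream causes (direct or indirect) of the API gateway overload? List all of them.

Immediate cause of the API gateway overload: the config service deadlock.
Further upstream: the payment cache connection pool exhaustion, the storage node memory leak, the edge ingestion pipeline deadlock, the message queue disk saturation, the storage node deadlock, the auth ingestion pipeline memory leak, the message queue timeout.

the auth ingestion pipeline memory leak, the config service deadlock, the edge ingestion pipeline deadlock, the message queue disk saturation, the message queue timeout, the payment cache connection pool exhaustion, the storage node deadlock, the storage node memory leak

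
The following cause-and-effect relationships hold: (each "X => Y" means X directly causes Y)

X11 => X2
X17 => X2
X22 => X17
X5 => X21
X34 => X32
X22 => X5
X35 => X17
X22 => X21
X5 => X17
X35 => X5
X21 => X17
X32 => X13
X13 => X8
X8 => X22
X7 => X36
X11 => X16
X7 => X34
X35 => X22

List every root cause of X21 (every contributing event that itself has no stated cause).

X35, X7

Tracing upstream from X21: X21 ← X22 ← X8 ← X13 ← X32 ← X34 ← X7.
A separate upstream branch: X21 ← X22 ← X35.
Each of those chain origins has no stated cause.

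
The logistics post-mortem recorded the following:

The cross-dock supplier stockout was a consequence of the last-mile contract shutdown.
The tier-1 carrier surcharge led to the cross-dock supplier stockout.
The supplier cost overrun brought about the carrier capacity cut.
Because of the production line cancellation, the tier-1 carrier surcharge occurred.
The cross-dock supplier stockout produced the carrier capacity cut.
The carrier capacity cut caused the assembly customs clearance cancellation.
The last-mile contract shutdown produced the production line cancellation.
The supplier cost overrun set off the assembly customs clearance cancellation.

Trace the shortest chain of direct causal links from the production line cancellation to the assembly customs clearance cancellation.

the production line cancellation → the tier-1 carrier surcharge → the cross-dock supplier stockout → the carrier capacity cut → the assembly customs clearance cancellation

the production line cancellation → the tier-1 carrier surcharge
the tier-1 carrier surcharge → the cross-dock supplier stockout
the cross-dock supplier stockout → the carrier capacity cut
the carrier capacity cut → the assembly customs clearance cancellation
Length: 4 steps.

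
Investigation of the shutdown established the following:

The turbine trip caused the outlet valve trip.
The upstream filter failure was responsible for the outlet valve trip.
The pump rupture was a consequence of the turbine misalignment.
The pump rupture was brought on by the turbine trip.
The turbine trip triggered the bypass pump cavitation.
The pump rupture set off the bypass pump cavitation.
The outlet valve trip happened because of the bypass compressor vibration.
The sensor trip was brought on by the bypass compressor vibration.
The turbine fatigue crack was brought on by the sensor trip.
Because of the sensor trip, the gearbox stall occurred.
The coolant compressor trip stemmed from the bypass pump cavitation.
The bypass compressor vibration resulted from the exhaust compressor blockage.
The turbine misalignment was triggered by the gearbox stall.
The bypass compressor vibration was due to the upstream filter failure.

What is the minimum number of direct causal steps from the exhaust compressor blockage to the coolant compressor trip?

Shortest chain: the exhaust compressor blockage → the bypass compressor vibration → the sensor trip → the gearbox stall → the turbine misalignment → the pump rupture → the bypass pump cavitation → the coolant compressor trip.

7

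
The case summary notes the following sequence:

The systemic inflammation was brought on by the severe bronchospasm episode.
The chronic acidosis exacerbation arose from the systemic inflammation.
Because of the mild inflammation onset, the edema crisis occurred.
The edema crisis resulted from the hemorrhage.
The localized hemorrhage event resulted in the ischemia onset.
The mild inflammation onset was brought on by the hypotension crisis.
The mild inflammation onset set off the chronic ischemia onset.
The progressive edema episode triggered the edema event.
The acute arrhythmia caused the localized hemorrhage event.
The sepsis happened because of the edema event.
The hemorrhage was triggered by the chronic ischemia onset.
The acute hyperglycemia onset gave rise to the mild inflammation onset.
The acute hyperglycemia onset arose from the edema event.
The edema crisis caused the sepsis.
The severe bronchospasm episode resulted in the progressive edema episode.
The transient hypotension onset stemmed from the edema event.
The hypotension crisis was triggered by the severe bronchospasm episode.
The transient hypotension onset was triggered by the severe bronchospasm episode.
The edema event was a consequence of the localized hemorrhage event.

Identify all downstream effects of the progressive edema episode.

Direct effects: the edema event.
2 steps out: the acute hyperglycemia onset, the sepsis, the transient hypotension onset.
3 steps out: the mild inflammation onset.
4 steps out: the chronic ischemia onset, the edema crisis.
5 steps out: the hemorrhage.
Not reachable from it: the acute arrhythmia, the severe bronchospasm episode, the localized hemorrhage event, the ischemia onset, the hypotension crisis, the systemic inflammation, the chronic acidosis exacerbation.

the acute hyperglycemia onset, the chronic ischemia onset, the edema crisis, the edema event, the hemorrhage, the mild inflammation onset, the sepsis, the transient hypotension onset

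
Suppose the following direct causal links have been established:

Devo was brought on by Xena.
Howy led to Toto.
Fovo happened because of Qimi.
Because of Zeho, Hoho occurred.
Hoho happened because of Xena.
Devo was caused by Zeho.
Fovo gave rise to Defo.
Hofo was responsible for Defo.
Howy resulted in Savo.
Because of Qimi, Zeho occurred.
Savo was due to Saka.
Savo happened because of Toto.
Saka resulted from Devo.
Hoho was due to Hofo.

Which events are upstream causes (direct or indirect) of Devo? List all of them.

Qimi, Xena, Zeho

Immediate causes of Devo: Zeho, Xena.
Further upstream: Qimi.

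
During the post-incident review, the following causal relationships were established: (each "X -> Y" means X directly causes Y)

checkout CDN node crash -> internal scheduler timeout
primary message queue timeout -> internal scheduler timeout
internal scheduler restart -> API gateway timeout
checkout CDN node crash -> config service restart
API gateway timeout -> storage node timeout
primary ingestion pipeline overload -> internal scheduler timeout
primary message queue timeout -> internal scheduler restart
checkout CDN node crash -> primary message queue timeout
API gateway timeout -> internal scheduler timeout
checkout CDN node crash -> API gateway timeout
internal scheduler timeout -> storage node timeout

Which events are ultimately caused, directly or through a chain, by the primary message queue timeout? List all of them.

the API gateway timeout, the internal scheduler restart, the internal scheduler timeout, the storage node timeout

Direct effects: the internal scheduler restart, the internal scheduler timeout.
2 steps out: the API gateway timeout, the storage node timeout.
Not reachable from it: the checkout CDN node crash, the config service restart, the primary ingestion pipeline overload.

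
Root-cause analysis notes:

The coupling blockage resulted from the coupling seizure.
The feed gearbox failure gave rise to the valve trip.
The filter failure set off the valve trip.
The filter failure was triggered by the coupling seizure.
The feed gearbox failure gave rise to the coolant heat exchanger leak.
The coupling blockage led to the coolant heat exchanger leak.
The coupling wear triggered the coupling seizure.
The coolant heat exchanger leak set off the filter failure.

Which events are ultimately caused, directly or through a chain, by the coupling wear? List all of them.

Direct effects: the coupling seizure.
2 steps out: the coupling blockage, the filter failure.
3 steps out: the coolant heat exchanger leak, the valve trip.
Not reachable from it: the feed gearbox failure.

the coolant heat exchanger leak, the coupling blockage, the coupling seizure, the filter failure, the valve trip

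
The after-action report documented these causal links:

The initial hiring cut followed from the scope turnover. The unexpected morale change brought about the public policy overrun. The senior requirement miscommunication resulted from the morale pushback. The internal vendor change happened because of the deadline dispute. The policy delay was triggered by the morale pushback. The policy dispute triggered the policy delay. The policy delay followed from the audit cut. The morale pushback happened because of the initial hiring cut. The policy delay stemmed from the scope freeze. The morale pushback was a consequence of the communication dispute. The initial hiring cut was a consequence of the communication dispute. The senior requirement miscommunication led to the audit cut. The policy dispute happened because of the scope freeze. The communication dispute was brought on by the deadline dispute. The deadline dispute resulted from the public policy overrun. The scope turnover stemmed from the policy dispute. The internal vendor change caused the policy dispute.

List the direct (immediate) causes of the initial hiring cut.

Upstream contributors include the unexpected morale change, the public policy overrun, the deadline dispute, the scope freeze, the internal vendor change, the policy dispute, but only the communication dispute, the scope turnover feed directly into the initial hiring cut.

the communication dispute, the scope turnover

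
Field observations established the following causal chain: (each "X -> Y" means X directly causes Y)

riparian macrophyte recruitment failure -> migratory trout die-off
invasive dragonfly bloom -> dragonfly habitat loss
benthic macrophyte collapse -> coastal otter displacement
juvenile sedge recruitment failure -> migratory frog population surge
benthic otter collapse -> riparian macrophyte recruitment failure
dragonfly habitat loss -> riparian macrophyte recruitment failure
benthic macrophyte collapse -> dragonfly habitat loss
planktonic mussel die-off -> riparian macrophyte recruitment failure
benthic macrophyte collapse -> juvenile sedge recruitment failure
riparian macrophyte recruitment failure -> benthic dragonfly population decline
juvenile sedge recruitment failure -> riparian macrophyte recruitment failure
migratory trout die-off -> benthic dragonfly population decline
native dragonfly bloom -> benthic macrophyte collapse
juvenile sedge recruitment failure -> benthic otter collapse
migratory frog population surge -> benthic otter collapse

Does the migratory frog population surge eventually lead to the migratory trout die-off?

Yes

There is a causal chain: the migratory frog population surge → the benthic otter collapse → the riparian macrophyte recruitment failure → the migratory trout die-off.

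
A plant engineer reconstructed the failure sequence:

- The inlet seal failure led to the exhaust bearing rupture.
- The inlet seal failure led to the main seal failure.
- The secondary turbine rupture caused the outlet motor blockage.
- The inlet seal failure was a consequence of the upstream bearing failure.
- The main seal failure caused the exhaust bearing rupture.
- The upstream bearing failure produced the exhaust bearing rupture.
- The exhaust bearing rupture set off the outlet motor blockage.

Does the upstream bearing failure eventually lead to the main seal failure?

There is a causal chain: the upstream bearing failure → the inlet seal failure → the main seal failure.

Yes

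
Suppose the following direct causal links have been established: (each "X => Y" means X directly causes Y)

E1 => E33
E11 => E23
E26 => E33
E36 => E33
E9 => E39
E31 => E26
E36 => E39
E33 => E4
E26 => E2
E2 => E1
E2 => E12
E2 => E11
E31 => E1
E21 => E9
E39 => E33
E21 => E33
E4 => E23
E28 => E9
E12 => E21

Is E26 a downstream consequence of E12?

No

E12 leads to E21, E9, E39, E33, E4, E23; E26 is not among them.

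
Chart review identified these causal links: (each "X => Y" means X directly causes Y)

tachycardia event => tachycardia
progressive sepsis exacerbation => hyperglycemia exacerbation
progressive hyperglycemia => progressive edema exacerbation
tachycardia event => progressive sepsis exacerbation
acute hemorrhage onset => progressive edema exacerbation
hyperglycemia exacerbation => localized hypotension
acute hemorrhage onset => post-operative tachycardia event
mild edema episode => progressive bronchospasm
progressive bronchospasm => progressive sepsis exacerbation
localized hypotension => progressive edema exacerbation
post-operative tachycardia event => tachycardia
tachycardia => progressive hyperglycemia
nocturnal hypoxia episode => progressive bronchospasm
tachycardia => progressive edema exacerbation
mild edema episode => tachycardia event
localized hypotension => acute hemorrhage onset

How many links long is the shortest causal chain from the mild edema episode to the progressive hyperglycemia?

Shortest chain: the mild edema episode → the tachycardia event → the tachycardia → the progressive hyperglycemia.

3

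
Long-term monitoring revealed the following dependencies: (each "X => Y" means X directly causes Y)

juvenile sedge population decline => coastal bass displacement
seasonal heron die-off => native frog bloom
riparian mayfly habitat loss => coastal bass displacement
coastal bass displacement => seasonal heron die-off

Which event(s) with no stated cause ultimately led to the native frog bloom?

Tracing upstream from the native frog bloom: the native frog bloom ← the seasonal heron die-off ← the coastal bass displacement ← the juvenile sedge population decline.
A separate upstream branch: the native frog bloom ← the seasonal heron die-off ← the coastal bass displacement ← the riparian mayfly habitat loss.
Each of those chain origins has no stated cause.

the juvenile sedge population decline, the riparian mayfly habitat loss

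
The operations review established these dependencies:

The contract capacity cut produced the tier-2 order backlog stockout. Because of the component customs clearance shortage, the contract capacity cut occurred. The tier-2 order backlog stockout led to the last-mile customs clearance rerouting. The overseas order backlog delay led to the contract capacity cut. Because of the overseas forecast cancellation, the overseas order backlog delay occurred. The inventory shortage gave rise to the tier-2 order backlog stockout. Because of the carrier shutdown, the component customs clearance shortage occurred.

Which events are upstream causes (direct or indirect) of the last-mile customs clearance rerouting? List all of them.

Immediate cause of the last-mile customs clearance rerouting: the tier-2 order backlog stockout.
Further upstream: the overseas forecast cancellation, the overseas order backlog delay, the carrier shutdown, the component customs clearance shortage, the contract capacity cut, the inventory shortage.

the carrier shutdown, the component customs clearance shortage, the contract capacity cut, the inventory shortage, the overseas forecast cancellation, the overseas order backlog delay, the tier-2 order backlog stockout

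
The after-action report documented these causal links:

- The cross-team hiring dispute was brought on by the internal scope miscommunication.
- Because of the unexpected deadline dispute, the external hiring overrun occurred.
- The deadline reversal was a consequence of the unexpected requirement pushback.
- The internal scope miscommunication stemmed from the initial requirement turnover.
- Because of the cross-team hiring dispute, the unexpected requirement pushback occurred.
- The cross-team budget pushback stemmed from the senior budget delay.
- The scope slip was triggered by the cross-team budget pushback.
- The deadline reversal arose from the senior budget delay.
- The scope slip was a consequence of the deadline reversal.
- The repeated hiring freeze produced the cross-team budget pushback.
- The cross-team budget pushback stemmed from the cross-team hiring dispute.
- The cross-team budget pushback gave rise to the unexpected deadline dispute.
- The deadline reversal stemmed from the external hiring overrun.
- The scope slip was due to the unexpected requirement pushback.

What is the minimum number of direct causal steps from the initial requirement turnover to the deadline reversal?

Shortest chain: the initial requirement turnover → the internal scope miscommunication → the cross-team hiring dispute → the unexpected requirement pushback → the deadline reversal.

4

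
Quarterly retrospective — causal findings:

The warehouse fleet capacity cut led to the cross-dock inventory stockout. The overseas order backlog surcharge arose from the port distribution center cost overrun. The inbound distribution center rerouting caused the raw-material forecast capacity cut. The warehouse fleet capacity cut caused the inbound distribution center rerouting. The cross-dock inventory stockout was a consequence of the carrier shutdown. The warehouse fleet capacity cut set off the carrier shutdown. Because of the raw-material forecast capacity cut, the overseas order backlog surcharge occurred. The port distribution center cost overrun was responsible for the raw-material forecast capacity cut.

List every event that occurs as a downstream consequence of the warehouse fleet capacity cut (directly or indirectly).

Direct effects: the carrier shutdown, the cross-dock inventory stockout, the inbound distribution center rerouting.
2 steps out: the raw-material forecast capacity cut.
3 steps out: the overseas order backlog surcharge.
Not reachable from it: the port distribution center cost overrun.

the carrier shutdown, the cross-dock inventory stockout, the inbound distribution center rerouting, the overseas order backlog surcharge, the raw-material forecast capacity cut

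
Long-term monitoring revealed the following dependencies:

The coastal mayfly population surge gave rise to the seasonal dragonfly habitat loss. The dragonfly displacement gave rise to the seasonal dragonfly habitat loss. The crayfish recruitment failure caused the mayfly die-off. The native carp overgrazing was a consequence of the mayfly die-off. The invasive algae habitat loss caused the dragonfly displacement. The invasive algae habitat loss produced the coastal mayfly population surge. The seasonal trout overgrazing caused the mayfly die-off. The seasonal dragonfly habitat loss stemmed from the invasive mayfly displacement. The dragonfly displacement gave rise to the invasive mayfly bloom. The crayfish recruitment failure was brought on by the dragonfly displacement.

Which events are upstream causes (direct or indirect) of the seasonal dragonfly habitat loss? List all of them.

the coastal mayfly population surge, the dragonfly displacement, the invasive algae habitat loss, the invasive mayfly displacement

Immediate causes of the seasonal dragonfly habitat loss: the coastal mayfly population surge, the dragonfly displacement, the invasive mayfly displacement.
Further upstream: the invasive algae habitat loss.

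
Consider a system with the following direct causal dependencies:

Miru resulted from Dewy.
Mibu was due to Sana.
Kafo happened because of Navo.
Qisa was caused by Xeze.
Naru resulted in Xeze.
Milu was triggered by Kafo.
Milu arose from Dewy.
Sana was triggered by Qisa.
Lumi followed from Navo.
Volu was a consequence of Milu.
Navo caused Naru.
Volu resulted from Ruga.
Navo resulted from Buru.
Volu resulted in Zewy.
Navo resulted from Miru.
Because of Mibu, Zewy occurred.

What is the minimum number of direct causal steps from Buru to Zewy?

5

Shortest chain: Buru → Navo → Kafo → Milu → Volu → Zewy.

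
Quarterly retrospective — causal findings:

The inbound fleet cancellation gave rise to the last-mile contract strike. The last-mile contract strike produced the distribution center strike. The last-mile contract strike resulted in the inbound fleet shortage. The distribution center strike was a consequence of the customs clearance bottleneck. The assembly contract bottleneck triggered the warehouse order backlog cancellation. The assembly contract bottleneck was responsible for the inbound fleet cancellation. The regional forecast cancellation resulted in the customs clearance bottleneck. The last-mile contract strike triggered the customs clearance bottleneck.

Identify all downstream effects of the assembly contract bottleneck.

Direct effects: the warehouse order backlog cancellation, the inbound fleet cancellation.
2 steps out: the last-mile contract strike.
3 steps out: the customs clearance bottleneck, the inbound fleet shortage, the distribution center strike.
Not reachable from it: the regional forecast cancellation.

the customs clearance bottleneck, the distribution center strike, the inbound fleet cancellation, the inbound fleet shortage, the last-mile contract strike, the warehouse order backlog cancellation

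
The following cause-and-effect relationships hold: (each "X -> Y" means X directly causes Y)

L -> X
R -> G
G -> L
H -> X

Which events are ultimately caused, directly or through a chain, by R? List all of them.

G, L, X

Direct effects: G.
2 steps out: L.
3 steps out: X.
Not reachable from it: H.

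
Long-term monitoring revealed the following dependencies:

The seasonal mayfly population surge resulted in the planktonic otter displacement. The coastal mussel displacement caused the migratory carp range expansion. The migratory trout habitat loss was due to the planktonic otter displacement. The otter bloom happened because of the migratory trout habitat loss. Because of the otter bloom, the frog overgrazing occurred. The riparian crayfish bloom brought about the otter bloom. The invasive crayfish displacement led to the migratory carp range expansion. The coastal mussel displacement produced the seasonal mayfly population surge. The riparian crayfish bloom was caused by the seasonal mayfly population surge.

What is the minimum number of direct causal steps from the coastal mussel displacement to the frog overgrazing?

4

Shortest chain: the coastal mussel displacement → the seasonal mayfly population surge → the riparian crayfish bloom → the otter bloom → the frog overgrazing.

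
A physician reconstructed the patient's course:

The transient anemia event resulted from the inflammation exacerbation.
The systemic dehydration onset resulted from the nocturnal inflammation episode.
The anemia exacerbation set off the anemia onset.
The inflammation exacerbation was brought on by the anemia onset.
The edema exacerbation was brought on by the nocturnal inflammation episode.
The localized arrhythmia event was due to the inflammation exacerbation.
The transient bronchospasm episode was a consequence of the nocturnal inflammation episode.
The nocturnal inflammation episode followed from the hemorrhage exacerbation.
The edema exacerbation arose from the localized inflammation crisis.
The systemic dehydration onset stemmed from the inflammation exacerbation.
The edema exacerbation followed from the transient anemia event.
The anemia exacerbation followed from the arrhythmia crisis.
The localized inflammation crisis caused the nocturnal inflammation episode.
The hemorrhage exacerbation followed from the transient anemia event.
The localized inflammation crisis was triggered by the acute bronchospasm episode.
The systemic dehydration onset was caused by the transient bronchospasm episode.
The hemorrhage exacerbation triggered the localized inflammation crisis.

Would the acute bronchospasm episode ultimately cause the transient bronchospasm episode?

There is a causal chain: the acute bronchospasm episode → the localized inflammation crisis → the nocturnal inflammation episode → the transient bronchospasm episode.

Yes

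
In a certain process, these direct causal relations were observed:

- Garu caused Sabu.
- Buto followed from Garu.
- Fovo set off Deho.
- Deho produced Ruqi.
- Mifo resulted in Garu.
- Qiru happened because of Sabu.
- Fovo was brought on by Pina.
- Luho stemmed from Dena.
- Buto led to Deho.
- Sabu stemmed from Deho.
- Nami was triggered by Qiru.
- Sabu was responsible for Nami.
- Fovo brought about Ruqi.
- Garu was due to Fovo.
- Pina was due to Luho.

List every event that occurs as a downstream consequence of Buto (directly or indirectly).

Direct effects: Deho.
2 steps out: Ruqi, Sabu.
3 steps out: Qiru, Nami.
Not reachable from it: Dena, Luho, Pina, Mifo, Fovo, Garu.

Deho, Nami, Qiru, Ruqi, Sabu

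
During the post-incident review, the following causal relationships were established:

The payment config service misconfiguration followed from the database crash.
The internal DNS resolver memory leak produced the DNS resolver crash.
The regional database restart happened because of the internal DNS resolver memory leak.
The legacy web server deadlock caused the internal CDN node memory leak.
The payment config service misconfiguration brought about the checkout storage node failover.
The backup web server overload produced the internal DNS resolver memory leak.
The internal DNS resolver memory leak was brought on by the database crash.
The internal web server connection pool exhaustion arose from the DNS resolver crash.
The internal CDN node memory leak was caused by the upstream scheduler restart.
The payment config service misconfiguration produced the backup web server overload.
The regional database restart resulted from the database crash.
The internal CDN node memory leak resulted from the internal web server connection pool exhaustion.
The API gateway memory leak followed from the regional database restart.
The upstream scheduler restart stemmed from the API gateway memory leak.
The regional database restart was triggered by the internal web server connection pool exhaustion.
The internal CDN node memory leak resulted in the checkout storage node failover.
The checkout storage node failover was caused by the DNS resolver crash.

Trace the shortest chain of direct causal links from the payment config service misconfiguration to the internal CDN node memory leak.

the payment config service misconfiguration → the backup web server overload → the internal DNS resolver memory leak → the DNS resolver crash → the internal web server connection pool exhaustion → the internal CDN node memory leak

the payment config service misconfiguration → the backup web server overload
the backup web server overload → the internal DNS resolver memory leak
the internal DNS resolver memory leak → the DNS resolver crash
the DNS resolver crash → the internal web server connection pool exhaustion
the internal web server connection pool exhaustion → the internal CDN node memory leak
Length: 5 steps.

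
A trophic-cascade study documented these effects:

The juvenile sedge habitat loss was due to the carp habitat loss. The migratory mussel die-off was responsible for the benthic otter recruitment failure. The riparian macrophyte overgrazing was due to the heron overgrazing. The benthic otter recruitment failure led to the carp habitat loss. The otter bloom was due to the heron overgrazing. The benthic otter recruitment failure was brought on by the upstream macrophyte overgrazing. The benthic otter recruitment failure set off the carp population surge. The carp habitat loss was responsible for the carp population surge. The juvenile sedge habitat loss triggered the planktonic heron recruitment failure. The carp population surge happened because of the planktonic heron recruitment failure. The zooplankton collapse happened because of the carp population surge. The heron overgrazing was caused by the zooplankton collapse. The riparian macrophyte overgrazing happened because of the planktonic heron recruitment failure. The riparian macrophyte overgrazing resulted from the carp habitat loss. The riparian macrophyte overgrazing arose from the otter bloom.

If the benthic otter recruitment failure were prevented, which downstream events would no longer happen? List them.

the carp habitat loss, the carp population surge, the heron overgrazing, the juvenile sedge habitat loss, the otter bloom, the planktonic heron recruitment failure, the riparian macrophyte overgrazing, the zooplankton collapse

Downstream of the benthic otter recruitment failure: the carp habitat loss, the juvenile sedge habitat loss, the planktonic heron recruitment failure, the carp population surge, the zooplankton collapse, the heron overgrazing, the otter bloom, the riparian macrophyte overgrazing.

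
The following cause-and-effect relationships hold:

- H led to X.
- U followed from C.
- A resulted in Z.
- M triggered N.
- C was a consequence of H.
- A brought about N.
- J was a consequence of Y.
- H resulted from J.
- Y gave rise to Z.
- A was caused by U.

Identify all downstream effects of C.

Direct effects: U.
2 steps out: A.
3 steps out: Z, N.
Not reachable from it: Y, J, H, X, M.

A, N, U, Z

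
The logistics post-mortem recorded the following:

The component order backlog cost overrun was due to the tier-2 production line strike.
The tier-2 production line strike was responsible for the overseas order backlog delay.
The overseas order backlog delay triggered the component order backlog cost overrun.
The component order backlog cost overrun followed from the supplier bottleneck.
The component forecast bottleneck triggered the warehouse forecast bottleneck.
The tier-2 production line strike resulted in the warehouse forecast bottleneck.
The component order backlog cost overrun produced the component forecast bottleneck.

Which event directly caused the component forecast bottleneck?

the component order backlog cost overrun

Upstream contributors include the tier-2 production line strike, the overseas order backlog delay, the supplier bottleneck, but only the component order backlog cost overrun feeds directly into the component forecast bottleneck.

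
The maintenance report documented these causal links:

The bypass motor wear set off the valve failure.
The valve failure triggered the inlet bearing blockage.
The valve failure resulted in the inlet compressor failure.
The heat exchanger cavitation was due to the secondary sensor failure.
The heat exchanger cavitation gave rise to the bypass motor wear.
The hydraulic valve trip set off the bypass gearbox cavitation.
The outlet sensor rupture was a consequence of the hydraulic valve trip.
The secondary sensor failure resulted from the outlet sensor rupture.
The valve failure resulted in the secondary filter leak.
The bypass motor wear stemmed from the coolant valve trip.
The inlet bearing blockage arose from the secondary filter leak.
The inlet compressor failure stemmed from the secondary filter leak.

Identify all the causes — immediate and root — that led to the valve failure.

the bypass motor wear, the coolant valve trip, the heat exchanger cavitation, the hydraulic valve trip, the outlet sensor rupture, the secondary sensor failure

Immediate cause of the valve failure: the bypass motor wear.
Further upstream: the hydraulic valve trip, the outlet sensor rupture, the secondary sensor failure, the coolant valve trip, the heat exchanger cavitation.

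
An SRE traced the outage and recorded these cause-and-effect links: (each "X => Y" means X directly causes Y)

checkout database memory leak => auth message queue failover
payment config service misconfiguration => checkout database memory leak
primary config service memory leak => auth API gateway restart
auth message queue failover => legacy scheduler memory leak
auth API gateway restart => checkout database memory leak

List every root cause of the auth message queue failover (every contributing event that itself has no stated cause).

Tracing upstream from the auth message queue failover: the auth message queue failover ← the checkout database memory leak ← the auth API gateway restart ← the primary config service memory leak.
A separate upstream branch: the auth message queue failover ← the checkout database memory leak ← the payment config service misconfiguration.
Each of those chain origins has no stated cause.

the payment config service misconfiguration, the primary config service memory leak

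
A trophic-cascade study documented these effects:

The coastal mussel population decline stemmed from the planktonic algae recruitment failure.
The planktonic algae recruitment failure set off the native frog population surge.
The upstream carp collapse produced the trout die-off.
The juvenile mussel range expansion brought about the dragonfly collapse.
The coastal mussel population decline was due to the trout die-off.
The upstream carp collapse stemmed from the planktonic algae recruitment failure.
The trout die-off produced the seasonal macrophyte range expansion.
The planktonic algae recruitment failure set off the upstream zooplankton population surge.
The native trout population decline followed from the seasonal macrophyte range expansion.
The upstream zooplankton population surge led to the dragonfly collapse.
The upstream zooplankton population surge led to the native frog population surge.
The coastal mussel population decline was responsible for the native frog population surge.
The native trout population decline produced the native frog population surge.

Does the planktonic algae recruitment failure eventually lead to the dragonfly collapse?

Yes

There is a causal chain: the planktonic algae recruitment failure → the upstream zooplankton population surge → the dragonfly collapse.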